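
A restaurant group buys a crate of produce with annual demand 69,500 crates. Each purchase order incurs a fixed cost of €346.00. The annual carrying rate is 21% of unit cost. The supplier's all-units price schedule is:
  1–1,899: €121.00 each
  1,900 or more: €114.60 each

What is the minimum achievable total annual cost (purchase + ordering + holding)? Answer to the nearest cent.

Holding cost per unit per year at price C is H = 0.21·C.
Evaluate total cost at each tier's feasible EOQ or, if the EOQ is below the tier, at the tier's minimum quantity.
EOQ at €121.00 = 1375.8 (feasible in tier 1): TC = 69,500×€121.00 + (69,500/1375.8)×346 + (1375.8/2)×0.21×€121.00 = €8,444,458.10.
EOQ at €114.60 = 1413.7 < 1900, so use break Q=1900: TC = 69,500×€114.60 + (69,500/1900.0)×346 + (1900.0/2)×0.21×€114.60 = €8,000,219.02.
Lowest total cost among the candidates is at Q = 1900.0.

TC* ≈ €8,000,219.02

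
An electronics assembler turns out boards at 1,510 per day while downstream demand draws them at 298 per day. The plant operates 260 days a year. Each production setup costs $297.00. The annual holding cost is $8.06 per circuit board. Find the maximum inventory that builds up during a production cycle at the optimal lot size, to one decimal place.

I_max ≈ 2,140.8 boards

Annual demand D = 298 × 260 = 77,480.
Production build-up factor (1 − d/p) = 1 − 298/1,510 = 0.8026.
Q* = √(2DS / (H(1 − d/p))) = √(2 × 77,480 × 297 / (8.06 × 0.8026)).
= √(46,023,120 / 6.4694) ≈ 2667.213.
Maximum inventory = Q*(1 − d/p) = 2667.213 × 0.8026 ≈ 2140.836.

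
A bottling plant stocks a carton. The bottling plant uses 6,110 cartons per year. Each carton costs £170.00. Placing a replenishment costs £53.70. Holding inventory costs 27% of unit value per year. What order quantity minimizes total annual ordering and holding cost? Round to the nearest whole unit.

Holding cost H = 0.27 × £170.00 = £45.9000 per unit per year.
EOQ = √(2DS / H) = √(2 × 6,110 × 53.7 / 45.9).
= √(656,214 / 45.9) = √14,296.6013 ≈ 119.568.

Q* ≈ 120 cartons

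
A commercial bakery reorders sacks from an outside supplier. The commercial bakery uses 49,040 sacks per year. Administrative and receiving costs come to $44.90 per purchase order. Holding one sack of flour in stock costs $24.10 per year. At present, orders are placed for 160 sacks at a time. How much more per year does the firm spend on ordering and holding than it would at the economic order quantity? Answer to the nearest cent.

Extra cost ≈ $5,387.84 per year

EOQ = √(2DS/H) = √(2 × 49,040 × 44.9 / 24.1) ≈ 427.47.
Cost at Q* = (D/Q*)S + (Q*/2)H = √(2DSH) ≈ $10,302.01.
Cost at Q = 160: (49,040/160)×44.9 + (160/2)×24.1 = $13,761.85 + $1,928.00 = $15,689.85.
Excess = $15,689.85 − $10,302.01 = $5,387.84.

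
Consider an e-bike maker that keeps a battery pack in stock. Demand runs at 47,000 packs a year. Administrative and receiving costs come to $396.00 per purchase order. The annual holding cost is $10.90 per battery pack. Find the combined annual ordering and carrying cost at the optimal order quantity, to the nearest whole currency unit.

TC* ≈ $20,143

The optimal lot size = √(2DS/H) = √(2 × 47,000 × 396 / 10.9) ≈ 1847.98.
At the optimum the two cost components are equal, so total cost = 2·(Q*/2)H = Q*·H.
Minimum total = √(2DSH) = √(2 × 47,000 × 396 × 10.9) ≈ 20143.029.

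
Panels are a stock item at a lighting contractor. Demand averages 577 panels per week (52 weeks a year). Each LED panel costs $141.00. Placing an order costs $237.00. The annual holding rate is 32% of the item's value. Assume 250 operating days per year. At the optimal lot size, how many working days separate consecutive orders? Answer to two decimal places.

Annual demand D = 577 × 52 = 30,004.
Holding cost H = 0.32 × $141.00 = $45.1200 per unit per year.
The optimal lot size = √(2DS/H) = √(2 × 30,004 × 237 / 45.12) ≈ 561.43.
Cycle time = Q*/D × 250 = 561.43 / 30,004 × 250 ≈ 4.678 days.

T ≈ 4.68 days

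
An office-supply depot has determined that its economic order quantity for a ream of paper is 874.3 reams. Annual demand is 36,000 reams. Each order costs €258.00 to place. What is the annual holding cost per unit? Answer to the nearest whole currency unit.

Invert the EOQ relation Q*² = 2DS/H.
From Q* = √(2DS/H): H = 2DS / Q*² = 2 × 36,000 × 258 / 874.3² = 24.3014.

H ≈ €24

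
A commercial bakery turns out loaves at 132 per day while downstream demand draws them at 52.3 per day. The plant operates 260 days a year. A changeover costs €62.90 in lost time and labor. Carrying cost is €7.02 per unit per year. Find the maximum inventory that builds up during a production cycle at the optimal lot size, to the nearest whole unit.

I_max ≈ 384 loaves

Annual demand D = 52.3 × 260 = 13,598.
Production build-up factor (1 − d/p) = 1 − 52.3/132 = 0.6038.
Q* = √(2DS / (H(1 − d/p))) = √(2 × 13,598 × 62.9 / (7.02 × 0.6038)).
= √(1,710,628.4 / 4.2386) ≈ 635.283.
Maximum inventory = Q*(1 − d/p) = 635.283 × 0.6038 ≈ 383.576.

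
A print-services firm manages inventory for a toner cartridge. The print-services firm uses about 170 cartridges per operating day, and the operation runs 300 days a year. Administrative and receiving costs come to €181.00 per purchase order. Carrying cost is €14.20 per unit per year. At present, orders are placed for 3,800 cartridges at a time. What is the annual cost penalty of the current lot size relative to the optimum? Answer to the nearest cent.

Annual demand D = 170 × 300 = 51,000.
EOQ = √(2DS/H) = √(2 × 51,000 × 181 / 14.2) ≈ 1140.24.
Cost at Q* = (D/Q*)S + (Q*/2)H = √(2DSH) ≈ €16,191.37.
Cost at Q = 3,800: (51,000/3,800)×181 + (3,800/2)×14.2 = €2,429.21 + €26,980.00 = €29,409.21.
Excess = €29,409.21 − €16,191.37 = €13,217.84.

Extra cost ≈ €13,217.84 per year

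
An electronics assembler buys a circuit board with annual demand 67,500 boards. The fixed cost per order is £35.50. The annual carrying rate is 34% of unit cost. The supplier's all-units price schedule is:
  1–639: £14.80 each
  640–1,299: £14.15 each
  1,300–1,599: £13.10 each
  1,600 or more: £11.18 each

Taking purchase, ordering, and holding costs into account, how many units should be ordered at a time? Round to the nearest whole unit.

Q* ≈ 1,600 boards

Holding cost per unit per year at price C is H = 0.34·C.
Candidates are each tier's EOQ (if it falls in that tier) and each price-break quantity.
Tier 1 (£14.80): EOQ = 975.9 exceeds tier's upper bound 639, so this tier is dominated.
EOQ at £14.15 = 998.1 (feasible in tier 2): TC = 67,500×£14.15 + (67,500/998.1)×35.5 + (998.1/2)×0.34×£14.15 = £959,926.74.
EOQ at £13.10 = 1037.3 < 1300, so use break Q=1300: TC = 67,500×£13.10 + (67,500/1300.0)×35.5 + (1300.0/2)×0.34×£13.10 = £888,988.37.
EOQ at £11.18 = 1122.8 < 1600, so use break Q=1600: TC = 67,500×£11.18 + (67,500/1600.0)×35.5 + (1600.0/2)×0.34×£11.18 = £759,188.62.
Lowest total cost is £759,188.62 at Q = 1600.0.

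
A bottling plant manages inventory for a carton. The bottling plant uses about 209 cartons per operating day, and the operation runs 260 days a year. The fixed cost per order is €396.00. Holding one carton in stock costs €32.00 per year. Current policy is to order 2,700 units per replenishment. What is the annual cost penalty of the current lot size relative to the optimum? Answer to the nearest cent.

Annual demand D = 209 × 260 = 54,340.
EOQ = √(2DS/H) = √(2 × 54,340 × 396 / 32) ≈ 1159.70.
Cost at Q* = (D/Q*)S + (Q*/2)H = √(2DSH) ≈ €37,110.55.
Cost at Q = 2,700: (54,340/2,700)×396 + (2,700/2)×32 = €7,969.87 + €43,200.00 = €51,169.87.
Excess = €51,169.87 − €37,110.55 = €14,059.32.

Extra cost ≈ €14,059.32 per year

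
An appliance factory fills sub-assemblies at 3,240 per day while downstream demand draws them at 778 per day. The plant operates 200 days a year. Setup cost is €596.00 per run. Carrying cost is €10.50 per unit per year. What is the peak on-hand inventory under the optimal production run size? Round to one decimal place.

Annual demand D = 778 × 200 = 155,600.
Production build-up factor (1 − d/p) = 1 − 778/3,240 = 0.7599.
Q* = √(2DS / (H(1 − d/p))) = √(2 × 155,600 × 596 / (10.5 × 0.7599)).
= √(185,475,200 / 7.9787) ≈ 4821.440.
Maximum inventory = Q*(1 − d/p) = 4821.440 × 0.7599 ≈ 3663.699.

I_max ≈ 3,663.7 sub-assemblies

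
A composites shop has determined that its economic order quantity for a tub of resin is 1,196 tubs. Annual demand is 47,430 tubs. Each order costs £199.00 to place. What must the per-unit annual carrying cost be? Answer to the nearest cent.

H ≈ £13.20

Squaring Q* = √(2DS/H) gives Q*² = 2DS/H.
From Q* = √(2DS/H): H = 2DS / Q*² = 2 × 47,430 × 199 / 1,196² = 13.1970.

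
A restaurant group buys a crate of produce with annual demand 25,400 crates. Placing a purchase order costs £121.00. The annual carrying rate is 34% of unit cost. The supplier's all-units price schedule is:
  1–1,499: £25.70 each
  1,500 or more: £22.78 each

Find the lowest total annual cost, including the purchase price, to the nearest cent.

Holding cost per unit per year at price C is H = 0.34·C.
Candidates are each tier's EOQ (if it falls in that tier) and each price-break quantity.
EOQ at £25.70 = 838.7 (feasible in tier 1): TC = 25,400×£25.70 + (25,400/838.7)×121 + (838.7/2)×0.34×£25.70 = £660,108.76.
EOQ at £22.78 = 890.9 < 1500, so use break Q=1500: TC = 25,400×£22.78 + (25,400/1500.0)×121 + (1500.0/2)×0.34×£22.78 = £586,469.83.
Lowest total cost among the candidates is at Q = 1500.0.

TC* ≈ £586,469.83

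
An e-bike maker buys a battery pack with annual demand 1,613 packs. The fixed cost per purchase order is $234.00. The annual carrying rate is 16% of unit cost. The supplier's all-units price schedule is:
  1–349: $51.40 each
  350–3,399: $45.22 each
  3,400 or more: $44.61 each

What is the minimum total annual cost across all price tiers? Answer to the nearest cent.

TC* ≈ $75,284.43

Holding cost per unit per year at price C is H = 0.16·C.
For each price level, check whether its EOQ is feasible; otherwise the best quantity at that price is the breakpoint.
EOQ at $51.40 = 303.0 (feasible in tier 1): TC = 1,613×$51.40 + (1,613/303.0)×234 + (303.0/2)×0.16×$51.40 = $85,399.82.
EOQ at $45.22 = 323.0 < 350, so use break Q=350: TC = 1,613×$45.22 + (1,613/350.0)×234 + (350.0/2)×0.16×$45.22 = $75,284.43.
EOQ at $44.61 = 325.2 < 3400, so use break Q=3400: TC = 1,613×$44.61 + (1,613/3400.0)×234 + (3400.0/2)×0.16×$44.61 = $84,200.86.
Lowest total cost among the candidates is at Q = 350.0.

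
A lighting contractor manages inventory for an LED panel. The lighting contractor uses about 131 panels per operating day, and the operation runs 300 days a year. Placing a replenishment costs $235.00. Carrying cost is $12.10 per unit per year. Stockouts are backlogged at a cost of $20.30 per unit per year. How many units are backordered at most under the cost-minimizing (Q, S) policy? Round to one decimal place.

Annual demand D = 131 × 300 = 39,300.
With planned backorders, Q* = √(2DS/H) · √((H+B)/B).
√(2DS/H) = √(2 × 39,300 × 235 / 12.1) = 1235.528.
√((H+B)/B) = √((12.1+20.3)/20.3) = 1.2634.
Q* ≈ 1560.907.
S* = Q* · H/(H+B) = 1560.907 × 12.1/32.4 ≈ 582.931.

S* ≈ 582.9 panels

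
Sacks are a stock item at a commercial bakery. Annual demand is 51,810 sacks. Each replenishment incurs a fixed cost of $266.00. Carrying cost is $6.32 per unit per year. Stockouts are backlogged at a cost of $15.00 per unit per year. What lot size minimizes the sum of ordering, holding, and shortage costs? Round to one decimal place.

With planned backorders, Q* = √(2DS/H) · √((H+B)/B).
√(2DS/H) = √(2 × 51,810 × 266 / 6.32) = 2088.354.
√((H+B)/B) = √((6.32+15)/15) = 1.1922.
Q* ≈ 2489.729.

Q* ≈ 2,489.7 sacks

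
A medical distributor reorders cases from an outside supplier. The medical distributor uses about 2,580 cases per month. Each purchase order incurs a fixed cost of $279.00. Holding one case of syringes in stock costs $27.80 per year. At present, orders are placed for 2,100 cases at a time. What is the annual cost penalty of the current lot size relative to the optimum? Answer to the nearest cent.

Extra cost ≈ $11,388.33 per year

Annual demand D = 2,580 × 12 = 30,960.
EOQ = √(2DS/H) = √(2 × 30,960 × 279 / 27.8) ≈ 788.31.
Cost at Q* = (D/Q*)S + (Q*/2)H = √(2DSH) ≈ $21,914.92.
Cost at Q = 2,100: (30,960/2,100)×279 + (2,100/2)×27.8 = $4,113.26 + $29,190.00 = $33,303.26.
Excess = $33,303.26 − $21,914.92 = $11,388.33.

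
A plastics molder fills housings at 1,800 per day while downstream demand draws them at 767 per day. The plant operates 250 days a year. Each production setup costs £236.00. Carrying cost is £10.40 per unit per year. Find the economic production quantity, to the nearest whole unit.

Annual demand D = 767 × 250 = 191,750.
Production build-up factor (1 − d/p) = 1 − 767/1,800 = 0.5739.
Q* = √(2DS / (H(1 − d/p))) = √(2 × 191,750 × 236 / (10.4 × 0.5739)).
= √(90,506,000 / 5.9684) ≈ 3894.109.

Q* ≈ 3,894 housings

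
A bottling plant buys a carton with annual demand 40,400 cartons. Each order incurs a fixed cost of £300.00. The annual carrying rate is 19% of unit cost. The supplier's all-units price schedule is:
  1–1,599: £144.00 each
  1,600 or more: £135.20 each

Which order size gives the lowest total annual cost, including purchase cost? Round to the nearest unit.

Holding cost per unit per year at price C is H = 0.19·C.
For each price level, check whether its EOQ is feasible; otherwise the best quantity at that price is the breakpoint.
EOQ at £144.00 = 941.3 (feasible in tier 1): TC = 40,400×£144.00 + (40,400/941.3)×300 + (941.3/2)×0.19×£144.00 = £5,843,352.79.
EOQ at £135.20 = 971.4 < 1600, so use break Q=1600: TC = 40,400×£135.20 + (40,400/1600.0)×300 + (1600.0/2)×0.19×£135.20 = £5,490,205.40.
Lowest total cost is £5,490,205.40 at Q = 1600.0.

Q* ≈ 1,600 cartons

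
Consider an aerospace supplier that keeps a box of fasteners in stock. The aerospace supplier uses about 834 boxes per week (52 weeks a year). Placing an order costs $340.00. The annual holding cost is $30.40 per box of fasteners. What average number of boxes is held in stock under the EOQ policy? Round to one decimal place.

Annual demand D = 834 × 52 = 43,368.
The optimal lot size = √(2DS/H) = √(2 × 43,368 × 340 / 30.4) ≈ 984.92.
Average inventory = Q*/2 ≈ 984.92 / 2 = 492.462.

Average inventory ≈ 492.5 boxes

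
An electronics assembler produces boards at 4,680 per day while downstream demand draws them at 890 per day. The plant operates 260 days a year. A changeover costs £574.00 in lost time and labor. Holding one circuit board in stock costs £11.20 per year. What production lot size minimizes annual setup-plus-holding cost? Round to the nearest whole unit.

Annual demand D = 890 × 260 = 231,400.
Production build-up factor (1 − d/p) = 1 − 890/4,680 = 0.8098.
Q* = √(2DS / (H(1 − d/p))) = √(2 × 231,400 × 574 / (11.2 × 0.8098)).
= √(265,647,200 / 9.0701) ≈ 5411.865.

Q* ≈ 5,412 boards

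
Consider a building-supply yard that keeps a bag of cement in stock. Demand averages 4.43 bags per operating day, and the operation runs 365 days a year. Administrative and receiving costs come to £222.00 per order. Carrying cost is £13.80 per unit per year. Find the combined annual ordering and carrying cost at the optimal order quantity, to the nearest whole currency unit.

Annual demand D = 4.43 × 365 = 1,616.95.
The optimal lot size = √(2DS/H) = √(2 × 1,616.95 × 222 / 13.8) ≈ 228.09.
At the optimum the two cost components are equal, so total cost = 2·(Q*/2)H = Q*·H.
Minimum total = √(2DSH) = √(2 × 1,616.95 × 222 × 13.8) ≈ 3147.598.

TC* ≈ £3,148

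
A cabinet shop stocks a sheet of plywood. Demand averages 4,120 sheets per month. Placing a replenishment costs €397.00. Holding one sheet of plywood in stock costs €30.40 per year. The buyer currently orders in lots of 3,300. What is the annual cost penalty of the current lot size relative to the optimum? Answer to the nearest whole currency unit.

Annual demand D = 4,120 × 12 = 49,440.
EOQ = √(2DS/H) = √(2 × 49,440 × 397 / 30.4) ≈ 1136.35.
Cost at Q* = (D/Q*)S + (Q*/2)H = √(2DSH) ≈ €34,545.09.
Cost at Q = 3,300: (49,440/3,300)×397 + (3,300/2)×30.4 = €5,947.78 + €50,160.00 = €56,107.78.
Excess = €56,107.78 − €34,545.09 = €21,562.70.

Extra cost ≈ €21,563 per year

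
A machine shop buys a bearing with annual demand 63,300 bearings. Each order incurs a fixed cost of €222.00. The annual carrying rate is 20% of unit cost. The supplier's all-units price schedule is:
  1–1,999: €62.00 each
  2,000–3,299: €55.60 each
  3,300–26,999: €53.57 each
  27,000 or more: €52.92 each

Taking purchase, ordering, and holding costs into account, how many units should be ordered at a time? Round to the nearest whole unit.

Q* ≈ 3,300 bearings

Holding cost per unit per year at price C is H = 0.20·C.
For each price level, check whether its EOQ is feasible; otherwise the best quantity at that price is the breakpoint.
EOQ at €62.00 = 1505.5 (feasible in tier 1): TC = 63,300×€62.00 + (63,300/1505.5)×222 + (1505.5/2)×0.20×€62.00 = €3,943,268.27.
EOQ at €55.60 = 1589.8 < 2000, so use break Q=2000: TC = 63,300×€55.60 + (63,300/2000.0)×222 + (2000.0/2)×0.20×€55.60 = €3,537,626.30.
EOQ at €53.57 = 1619.6 < 3300, so use break Q=3300: TC = 63,300×€53.57 + (63,300/3300.0)×222 + (3300.0/2)×0.20×€53.57 = €3,412,917.46.
EOQ at €52.92 = 1629.6 < 27000, so use break Q=27000: TC = 63,300×€52.92 + (63,300/27000.0)×222 + (27000.0/2)×0.20×€52.92 = €3,493,240.47.
Lowest total cost is €3,412,917.46 at Q = 3300.0.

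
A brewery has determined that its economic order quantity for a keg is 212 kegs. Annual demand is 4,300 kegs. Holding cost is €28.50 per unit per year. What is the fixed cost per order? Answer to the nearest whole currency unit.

S ≈ €149

The basic EOQ model gives Q* = √(2DS/H); rearrange for the unknown.
From Q* = √(2DS/H): S = Q*²H / (2D) = 212² × 28.5 / (2 × 4,300) = 148.9423.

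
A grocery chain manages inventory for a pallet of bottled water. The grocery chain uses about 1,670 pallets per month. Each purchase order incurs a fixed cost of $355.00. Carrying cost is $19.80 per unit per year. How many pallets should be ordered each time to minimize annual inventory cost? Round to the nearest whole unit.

Q* ≈ 848 pallets

Annual demand D = 1,670 × 12 = 20,040.
EOQ = √(2DS / H) = √(2 × 20,040 × 355 / 19.8).
= √(14,228,400 / 19.8) = √718,606.0606 ≈ 847.706.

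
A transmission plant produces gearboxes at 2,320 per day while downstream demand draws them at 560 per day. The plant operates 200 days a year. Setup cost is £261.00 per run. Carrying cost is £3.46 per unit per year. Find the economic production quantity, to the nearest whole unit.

Q* ≈ 4,719 gearboxes

Annual demand D = 560 × 200 = 112,000.
Production build-up factor (1 − d/p) = 1 − 560/2,320 = 0.7586.
Q* = √(2DS / (H(1 − d/p))) = √(2 × 112,000 × 261 / (3.46 × 0.7586)).
= √(58,464,000 / 2.6248) ≈ 4719.477.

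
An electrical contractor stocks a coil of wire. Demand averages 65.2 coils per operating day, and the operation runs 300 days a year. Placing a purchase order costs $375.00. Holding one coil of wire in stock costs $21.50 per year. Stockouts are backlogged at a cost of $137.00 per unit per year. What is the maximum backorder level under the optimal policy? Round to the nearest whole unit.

S* ≈ 121 coils

Annual demand D = 65.2 × 300 = 19,560.
With planned backorders, Q* = √(2DS/H) · √((H+B)/B).
√(2DS/H) = √(2 × 19,560 × 375 / 21.5) = 826.030.
√((H+B)/B) = √((21.5+137)/137) = 1.0756.
Q* ≈ 888.485.
S* = Q* · H/(H+B) = 888.485 × 21.5/158.5 ≈ 120.520.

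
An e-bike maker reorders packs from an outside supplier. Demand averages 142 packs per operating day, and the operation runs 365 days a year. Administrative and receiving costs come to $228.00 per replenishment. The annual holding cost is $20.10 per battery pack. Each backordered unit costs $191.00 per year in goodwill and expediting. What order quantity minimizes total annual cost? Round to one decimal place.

Q* ≈ 1,140.0 packs

Annual demand D = 142 × 365 = 51,830.
With planned backorders, Q* = √(2DS/H) · √((H+B)/B).
√(2DS/H) = √(2 × 51,830 × 228 / 20.1) = 1084.364.
√((H+B)/B) = √((20.1+191)/191) = 1.0513.
Q* ≈ 1139.994.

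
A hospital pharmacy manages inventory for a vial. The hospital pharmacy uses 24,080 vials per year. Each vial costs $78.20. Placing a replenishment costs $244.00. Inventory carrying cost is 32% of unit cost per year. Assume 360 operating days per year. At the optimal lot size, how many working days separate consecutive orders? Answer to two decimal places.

T ≈ 10.24 days

Holding cost H = 0.32 × $78.20 = $25.0240 per unit per year.
Q* = √(2DS/H) = √(2 × 24,080 × 244 / 25.024) ≈ 685.27.
Cycle time = Q*/D × 360 = 685.27 / 24,080 × 360 ≈ 10.245 days.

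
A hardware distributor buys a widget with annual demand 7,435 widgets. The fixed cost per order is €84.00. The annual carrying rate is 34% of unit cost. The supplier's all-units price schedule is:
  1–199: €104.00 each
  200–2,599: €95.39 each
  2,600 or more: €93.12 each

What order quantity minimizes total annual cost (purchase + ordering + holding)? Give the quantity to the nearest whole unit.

Q* ≈ 200 widgets

Holding cost per unit per year at price C is H = 0.34·C.
Evaluate total cost at each tier's feasible EOQ or, if the EOQ is below the tier, at the tier's minimum quantity.
EOQ at €104.00 = 187.9 (feasible in tier 1): TC = 7,435×€104.00 + (7,435/187.9)×84 + (187.9/2)×0.34×€104.00 = €779,885.86.
EOQ at €95.39 = 196.2 < 200, so use break Q=200: TC = 7,435×€95.39 + (7,435/200.0)×84 + (200.0/2)×0.34×€95.39 = €715,590.61.
EOQ at €93.12 = 198.6 < 2600, so use break Q=2600: TC = 7,435×€93.12 + (7,435/2600.0)×84 + (2600.0/2)×0.34×€93.12 = €733,746.45.
Lowest total cost is €715,590.61 at Q = 200.0.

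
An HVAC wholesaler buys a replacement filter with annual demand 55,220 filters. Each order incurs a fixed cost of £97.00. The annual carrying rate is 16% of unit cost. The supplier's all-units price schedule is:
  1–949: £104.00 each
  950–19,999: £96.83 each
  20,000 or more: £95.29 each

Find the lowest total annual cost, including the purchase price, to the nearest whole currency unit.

TC* ≈ £5,359,950

Holding cost per unit per year at price C is H = 0.16·C.
Candidates are each tier's EOQ (if it falls in that tier) and each price-break quantity.
EOQ at £104.00 = 802.4 (feasible in tier 1): TC = 55,220×£104.00 + (55,220/802.4)×97 + (802.4/2)×0.16×£104.00 = £5,756,231.37.
EOQ at £96.83 = 831.5 < 950, so use break Q=950: TC = 55,220×£96.83 + (55,220/950.0)×97 + (950.0/2)×0.16×£96.83 = £5,359,949.93.
EOQ at £95.29 = 838.2 < 20000, so use break Q=20000: TC = 55,220×£95.29 + (55,220/20000.0)×97 + (20000.0/2)×0.16×£95.29 = £5,414,645.62.
Lowest total cost among the candidates is at Q = 950.0.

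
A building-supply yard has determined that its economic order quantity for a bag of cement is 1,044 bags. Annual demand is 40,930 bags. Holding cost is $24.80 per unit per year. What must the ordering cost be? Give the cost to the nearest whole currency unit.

Squaring Q* = √(2DS/H) gives Q*² = 2DS/H.
From Q* = √(2DS/H): S = Q*²H / (2D) = 1,044² × 24.8 / (2 × 40,930) = 330.2029.

S ≈ $330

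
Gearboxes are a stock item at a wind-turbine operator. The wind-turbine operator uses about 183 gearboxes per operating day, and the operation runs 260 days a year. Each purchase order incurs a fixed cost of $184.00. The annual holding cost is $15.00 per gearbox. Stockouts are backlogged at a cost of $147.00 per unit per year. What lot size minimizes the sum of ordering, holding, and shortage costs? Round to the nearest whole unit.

Q* ≈ 1,134 gearboxes

Annual demand D = 183 × 260 = 47,580.
With planned backorders, Q* = √(2DS/H) · √((H+B)/B).
√(2DS/H) = √(2 × 47,580 × 184 / 15) = 1080.415.
√((H+B)/B) = √((15+147)/147) = 1.0498.
Q* ≈ 1134.199.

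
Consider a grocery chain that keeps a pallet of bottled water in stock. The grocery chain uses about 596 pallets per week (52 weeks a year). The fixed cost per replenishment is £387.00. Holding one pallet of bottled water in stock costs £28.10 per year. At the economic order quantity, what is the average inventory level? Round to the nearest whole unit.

Average inventory ≈ 462 pallets

Annual demand D = 596 × 52 = 30,992.
The optimal lot size = √(2DS/H) = √(2 × 30,992 × 387 / 28.1) ≈ 923.94.
Average inventory = Q*/2 ≈ 923.94 / 2 = 461.968.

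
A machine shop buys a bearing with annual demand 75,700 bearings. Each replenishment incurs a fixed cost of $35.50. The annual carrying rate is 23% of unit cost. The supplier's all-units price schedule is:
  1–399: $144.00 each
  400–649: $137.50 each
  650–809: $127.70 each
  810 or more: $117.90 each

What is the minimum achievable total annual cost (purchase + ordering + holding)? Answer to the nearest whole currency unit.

Holding cost per unit per year at price C is H = 0.23·C.
Evaluate total cost at each tier's feasible EOQ or, if the EOQ is below the tier, at the tier's minimum quantity.
Tier 1 ($144.00): EOQ = 402.8 exceeds tier's upper bound 399, so this tier is dominated.
EOQ at $137.50 = 412.3 (feasible in tier 2): TC = 75,700×$137.50 + (75,700/412.3)×35.5 + (412.3/2)×0.23×$137.50 = $10,421,787.44.
EOQ at $127.70 = 427.8 < 650, so use break Q=650: TC = 75,700×$127.70 + (75,700/650.0)×35.5 + (650.0/2)×0.23×$127.70 = $9,680,569.96.
EOQ at $117.90 = 445.2 < 810, so use break Q=810: TC = 75,700×$117.90 + (75,700/810.0)×35.5 + (810.0/2)×0.23×$117.90 = $8,939,330.10.
Lowest total cost among the candidates is at Q = 810.0.

TC* ≈ $8,939,330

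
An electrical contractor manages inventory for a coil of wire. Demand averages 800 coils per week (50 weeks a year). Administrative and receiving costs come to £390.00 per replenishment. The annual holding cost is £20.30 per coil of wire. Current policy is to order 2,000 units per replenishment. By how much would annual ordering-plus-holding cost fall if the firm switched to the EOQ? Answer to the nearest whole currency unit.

Annual demand D = 800 × 50 = 40,000.
EOQ = √(2DS/H) = √(2 × 40,000 × 390 / 20.3) ≈ 1239.74.
Cost at Q* = (D/Q*)S + (Q*/2)H = √(2DSH) ≈ £25,166.64.
Cost at Q = 2,000: (40,000/2,000)×390 + (2,000/2)×20.3 = £7,800.00 + £20,300.00 = £28,100.00.
Excess = £28,100.00 − £25,166.64 = £2,933.36.

Extra cost ≈ £2,933 per year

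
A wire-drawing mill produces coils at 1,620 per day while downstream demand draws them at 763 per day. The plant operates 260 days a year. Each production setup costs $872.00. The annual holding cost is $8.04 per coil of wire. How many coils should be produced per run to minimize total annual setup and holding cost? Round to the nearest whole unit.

Q* ≈ 9,019 coils

Annual demand D = 763 × 260 = 198,380.
Production build-up factor (1 − d/p) = 1 − 763/1,620 = 0.5290.
Q* = √(2DS / (H(1 − d/p))) = √(2 × 198,380 × 872 / (8.04 × 0.5290)).
= √(345,974,720 / 4.2533) ≈ 9019.060.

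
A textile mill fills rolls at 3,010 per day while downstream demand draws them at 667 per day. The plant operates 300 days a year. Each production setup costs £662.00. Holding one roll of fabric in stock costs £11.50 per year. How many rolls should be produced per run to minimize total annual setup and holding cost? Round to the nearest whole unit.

Annual demand D = 667 × 300 = 200,100.
Production build-up factor (1 − d/p) = 1 − 667/3,010 = 0.7784.
Q* = √(2DS / (H(1 − d/p))) = √(2 × 200,100 × 662 / (11.5 × 0.7784)).
= √(264,932,400 / 8.9517) ≈ 5440.211.

Q* ≈ 5,440 rolls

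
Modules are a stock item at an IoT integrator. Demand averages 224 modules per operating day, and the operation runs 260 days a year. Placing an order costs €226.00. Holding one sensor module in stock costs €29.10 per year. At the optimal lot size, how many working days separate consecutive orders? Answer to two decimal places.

T ≈ 4.25 days

Annual demand D = 224 × 260 = 58,240.
Q* = √(2DS/H) = √(2 × 58,240 × 226 / 29.1) ≈ 951.12.
Cycle time = Q*/D × 260 = 951.12 / 58,240 × 260 ≈ 4.246 days.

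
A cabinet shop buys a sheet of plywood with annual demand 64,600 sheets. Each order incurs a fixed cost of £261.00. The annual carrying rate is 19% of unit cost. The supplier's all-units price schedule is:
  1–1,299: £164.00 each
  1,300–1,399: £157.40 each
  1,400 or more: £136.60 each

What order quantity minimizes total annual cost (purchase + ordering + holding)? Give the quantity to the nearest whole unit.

Holding cost per unit per year at price C is H = 0.19·C.
For each price level, check whether its EOQ is feasible; otherwise the best quantity at that price is the breakpoint.
EOQ at £164.00 = 1040.3 (feasible in tier 1): TC = 64,600×£164.00 + (64,600/1040.3)×261 + (1040.3/2)×0.19×£164.00 = £10,626,815.31.
EOQ at £157.40 = 1061.9 < 1300, so use break Q=1300: TC = 64,600×£157.40 + (64,600/1300.0)×261 + (1300.0/2)×0.19×£157.40 = £10,200,448.59.
EOQ at £136.60 = 1139.9 < 1400, so use break Q=1400: TC = 64,600×£136.60 + (64,600/1400.0)×261 + (1400.0/2)×0.19×£136.60 = £8,854,571.09.
Lowest total cost is £8,854,571.09 at Q = 1400.0.

Q* ≈ 1,400 sheets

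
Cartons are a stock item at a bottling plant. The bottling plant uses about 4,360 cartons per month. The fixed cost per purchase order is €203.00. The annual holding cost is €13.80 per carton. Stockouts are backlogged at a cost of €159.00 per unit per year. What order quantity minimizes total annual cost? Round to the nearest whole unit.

Q* ≈ 1,293 cartons

Annual demand D = 4,360 × 12 = 52,320.
With planned backorders, Q* = √(2DS/H) · √((H+B)/B).
√(2DS/H) = √(2 × 52,320 × 203 / 13.8) = 1240.673.
√((H+B)/B) = √((13.8+159)/159) = 1.0425.
Q* ≈ 1293.393.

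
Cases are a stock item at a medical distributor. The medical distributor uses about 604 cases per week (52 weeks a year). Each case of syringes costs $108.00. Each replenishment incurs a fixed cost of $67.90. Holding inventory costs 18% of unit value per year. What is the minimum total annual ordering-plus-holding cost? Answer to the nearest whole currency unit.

Annual demand D = 604 × 52 = 31,408.
Holding cost H = 0.18 × $108.00 = $19.4400 per unit per year.
Q* = √(2DS/H) = √(2 × 31,408 × 67.9 / 19.44) ≈ 468.41.
At Q*, ordering cost (D/Q*)S equals holding cost (Q*/2)H, each = √(DSH/2).
Minimum total = √(2DSH) = √(2 × 31,408 × 67.9 × 19.44) ≈ 9105.801.

TC* ≈ $9,106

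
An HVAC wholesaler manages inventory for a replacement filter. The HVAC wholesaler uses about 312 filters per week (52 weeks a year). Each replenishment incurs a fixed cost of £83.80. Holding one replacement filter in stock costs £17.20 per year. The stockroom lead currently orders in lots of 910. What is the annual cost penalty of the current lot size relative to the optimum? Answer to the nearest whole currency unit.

Annual demand D = 312 × 52 = 16,224.
EOQ = √(2DS/H) = √(2 × 16,224 × 83.8 / 17.2) ≈ 397.60.
Cost at Q* = (D/Q*)S + (Q*/2)H = √(2DSH) ≈ £6,838.80.
Cost at Q = 910: (16,224/910)×83.8 + (910/2)×17.2 = £1,494.03 + £7,826.00 = £9,320.03.
Excess = £9,320.03 − £6,838.80 = £2,481.23.

Extra cost ≈ £2,481 per year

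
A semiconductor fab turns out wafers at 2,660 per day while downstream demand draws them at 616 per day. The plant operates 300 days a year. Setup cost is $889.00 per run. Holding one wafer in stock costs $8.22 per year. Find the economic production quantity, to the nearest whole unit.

Q* ≈ 7,212 wafers

Annual demand D = 616 × 300 = 184,800.
Production build-up factor (1 − d/p) = 1 − 616/2,660 = 0.7684.
Q* = √(2DS / (H(1 − d/p))) = √(2 × 184,800 × 889 / (8.22 × 0.7684)).
= √(328,574,400 / 6.3164) ≈ 7212.425.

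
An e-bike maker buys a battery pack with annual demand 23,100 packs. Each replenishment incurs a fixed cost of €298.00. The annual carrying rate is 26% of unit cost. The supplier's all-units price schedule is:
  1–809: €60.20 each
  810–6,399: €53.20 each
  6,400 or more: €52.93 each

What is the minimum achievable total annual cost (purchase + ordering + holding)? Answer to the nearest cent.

Holding cost per unit per year at price C is H = 0.26·C.
Evaluate total cost at each tier's feasible EOQ or, if the EOQ is below the tier, at the tier's minimum quantity.
Tier 1 (€60.20): EOQ = 937.9 exceeds tier's upper bound 809, so this tier is dominated.
EOQ at €53.20 = 997.7 (feasible in tier 2): TC = 23,100×€53.20 + (23,100/997.7)×298 + (997.7/2)×0.26×€53.20 = €1,242,719.76.
EOQ at €52.93 = 1000.2 < 6400, so use break Q=6400: TC = 23,100×€52.93 + (23,100/6400.0)×298 + (6400.0/2)×0.26×€52.93 = €1,267,796.35.
Lowest total cost among the candidates is at Q = 997.7.

TC* ≈ €1,242,719.76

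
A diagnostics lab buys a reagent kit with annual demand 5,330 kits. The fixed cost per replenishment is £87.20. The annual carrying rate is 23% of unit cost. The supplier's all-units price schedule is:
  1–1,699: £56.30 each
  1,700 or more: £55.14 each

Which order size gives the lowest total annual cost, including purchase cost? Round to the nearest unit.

Q* ≈ 268 kits

Holding cost per unit per year at price C is H = 0.23·C.
For each price level, check whether its EOQ is feasible; otherwise the best quantity at that price is the breakpoint.
EOQ at £56.30 = 267.9 (feasible in tier 1): TC = 5,330×£56.30 + (5,330/267.9)×87.2 + (267.9/2)×0.23×£56.30 = £303,548.40.
EOQ at £55.14 = 270.7 < 1700, so use break Q=1700: TC = 5,330×£55.14 + (5,330/1700.0)×87.2 + (1700.0/2)×0.23×£55.14 = £304,949.47.
Lowest total cost is £303,548.40 at Q = 267.9.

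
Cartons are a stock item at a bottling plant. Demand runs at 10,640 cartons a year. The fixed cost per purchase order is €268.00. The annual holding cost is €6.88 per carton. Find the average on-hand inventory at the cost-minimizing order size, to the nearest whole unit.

Average inventory ≈ 455 cartons

EOQ = √(2DS/H) = √(2 × 10,640 × 268 / 6.88) ≈ 910.46.
Average inventory = Q*/2 ≈ 910.46 / 2 = 455.228.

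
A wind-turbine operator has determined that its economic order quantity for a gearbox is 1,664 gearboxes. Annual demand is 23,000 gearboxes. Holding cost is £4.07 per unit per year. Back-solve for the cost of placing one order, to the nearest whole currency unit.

S ≈ £245

Invert the EOQ relation Q*² = 2DS/H.
From Q* = √(2DS/H): S = Q*²H / (2D) = 1,664² × 4.07 / (2 × 23,000) = 244.9871.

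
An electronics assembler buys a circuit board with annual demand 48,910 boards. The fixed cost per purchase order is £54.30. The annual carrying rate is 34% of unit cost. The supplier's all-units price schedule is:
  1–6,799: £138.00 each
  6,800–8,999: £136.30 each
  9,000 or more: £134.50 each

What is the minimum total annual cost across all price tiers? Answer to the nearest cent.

TC* ≈ £6,765,366.75

Holding cost per unit per year at price C is H = 0.34·C.
Evaluate total cost at each tier's feasible EOQ or, if the EOQ is below the tier, at the tier's minimum quantity.
EOQ at £138.00 = 336.5 (feasible in tier 1): TC = 48,910×£138.00 + (48,910/336.5)×54.3 + (336.5/2)×0.34×£138.00 = £6,765,366.75.
EOQ at £136.30 = 338.6 < 6800, so use break Q=6800: TC = 48,910×£136.30 + (48,910/6800.0)×54.3 + (6800.0/2)×0.34×£136.30 = £6,824,386.36.
EOQ at £134.50 = 340.8 < 9000, so use break Q=9000: TC = 48,910×£134.50 + (48,910/9000.0)×54.3 + (9000.0/2)×0.34×£134.50 = £6,784,475.09.
Lowest total cost among the candidates is at Q = 336.5.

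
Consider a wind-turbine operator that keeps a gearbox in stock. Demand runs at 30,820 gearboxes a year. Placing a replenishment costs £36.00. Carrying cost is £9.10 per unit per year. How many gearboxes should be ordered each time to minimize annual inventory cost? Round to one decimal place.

Q* ≈ 493.8 gearboxes

EOQ = √(2DS / H) = √(2 × 30,820 × 36 / 9.1).
= √(2,219,040 / 9.1) = √243,850.5495 ≈ 493.812.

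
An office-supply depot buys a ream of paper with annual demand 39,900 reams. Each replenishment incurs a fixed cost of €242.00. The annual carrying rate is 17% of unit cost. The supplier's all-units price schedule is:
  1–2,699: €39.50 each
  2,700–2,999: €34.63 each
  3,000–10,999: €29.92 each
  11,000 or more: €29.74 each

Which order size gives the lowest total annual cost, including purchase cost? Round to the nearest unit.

Holding cost per unit per year at price C is H = 0.17·C.
Candidates are each tier's EOQ (if it falls in that tier) and each price-break quantity.
EOQ at €39.50 = 1695.8 (feasible in tier 1): TC = 39,900×€39.50 + (39,900/1695.8)×242 + (1695.8/2)×0.17×€39.50 = €1,587,437.60.
EOQ at €34.63 = 1811.2 < 2700, so use break Q=2700: TC = 39,900×€34.63 + (39,900/2700.0)×242 + (2700.0/2)×0.17×€34.63 = €1,393,260.81.
EOQ at €29.92 = 1948.5 < 3000, so use break Q=3000: TC = 39,900×€29.92 + (39,900/3000.0)×242 + (3000.0/2)×0.17×€29.92 = €1,204,656.20.
EOQ at €29.74 = 1954.4 < 11000, so use break Q=11000: TC = 39,900×€29.74 + (39,900/11000.0)×242 + (11000.0/2)×0.17×€29.74 = €1,215,310.70.
Lowest total cost is €1,204,656.20 at Q = 3000.0.

Q* ≈ 3,000 reams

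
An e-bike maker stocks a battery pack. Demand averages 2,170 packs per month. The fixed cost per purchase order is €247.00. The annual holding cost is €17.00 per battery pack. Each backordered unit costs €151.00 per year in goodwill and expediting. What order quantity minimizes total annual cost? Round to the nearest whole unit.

Q* ≈ 918 packs

Annual demand D = 2,170 × 12 = 26,040.
With planned backorders, Q* = √(2DS/H) · √((H+B)/B).
√(2DS/H) = √(2 × 26,040 × 247 / 17) = 869.880.
√((H+B)/B) = √((17+151)/151) = 1.0548.
Q* ≈ 917.541.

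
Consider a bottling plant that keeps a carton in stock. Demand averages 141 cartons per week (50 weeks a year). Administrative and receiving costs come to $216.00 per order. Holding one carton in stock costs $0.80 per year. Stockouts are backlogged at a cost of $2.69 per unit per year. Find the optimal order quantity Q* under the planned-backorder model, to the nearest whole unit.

Annual demand D = 141 × 50 = 7,050.
With planned backorders, Q* = √(2DS/H) · √((H+B)/B).
√(2DS/H) = √(2 × 7,050 × 216 / 0.8) = 1951.154.
√((H+B)/B) = √((0.8+2.69)/2.69) = 1.1390.
Q* ≈ 2222.430.

Q* ≈ 2,222 cartons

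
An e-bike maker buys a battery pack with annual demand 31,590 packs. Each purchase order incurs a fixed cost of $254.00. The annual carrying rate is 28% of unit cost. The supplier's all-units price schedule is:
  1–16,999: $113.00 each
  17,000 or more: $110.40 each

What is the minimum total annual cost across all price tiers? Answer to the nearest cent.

Holding cost per unit per year at price C is H = 0.28·C.
For each price level, check whether its EOQ is feasible; otherwise the best quantity at that price is the breakpoint.
EOQ at $113.00 = 712.2 (feasible in tier 1): TC = 31,590×$113.00 + (31,590/712.2)×254 + (712.2/2)×0.28×$113.00 = $3,592,203.31.
EOQ at $110.40 = 720.5 < 17000, so use break Q=17000: TC = 31,590×$110.40 + (31,590/17000.0)×254 + (17000.0/2)×0.28×$110.40 = $3,750,759.99.
Lowest total cost among the candidates is at Q = 712.2.

TC* ≈ $3,592,203.31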